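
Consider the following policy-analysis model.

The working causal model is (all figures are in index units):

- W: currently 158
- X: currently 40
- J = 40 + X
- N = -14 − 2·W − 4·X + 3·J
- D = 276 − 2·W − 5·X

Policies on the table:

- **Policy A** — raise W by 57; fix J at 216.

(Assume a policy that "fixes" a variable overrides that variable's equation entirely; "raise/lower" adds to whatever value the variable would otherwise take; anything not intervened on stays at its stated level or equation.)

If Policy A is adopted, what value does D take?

-354

Policy A (W + 57, J := 216):
  W = 158 + 57 = 215
  X = 40
  D = 276 − 2·215 − 5·40 = -354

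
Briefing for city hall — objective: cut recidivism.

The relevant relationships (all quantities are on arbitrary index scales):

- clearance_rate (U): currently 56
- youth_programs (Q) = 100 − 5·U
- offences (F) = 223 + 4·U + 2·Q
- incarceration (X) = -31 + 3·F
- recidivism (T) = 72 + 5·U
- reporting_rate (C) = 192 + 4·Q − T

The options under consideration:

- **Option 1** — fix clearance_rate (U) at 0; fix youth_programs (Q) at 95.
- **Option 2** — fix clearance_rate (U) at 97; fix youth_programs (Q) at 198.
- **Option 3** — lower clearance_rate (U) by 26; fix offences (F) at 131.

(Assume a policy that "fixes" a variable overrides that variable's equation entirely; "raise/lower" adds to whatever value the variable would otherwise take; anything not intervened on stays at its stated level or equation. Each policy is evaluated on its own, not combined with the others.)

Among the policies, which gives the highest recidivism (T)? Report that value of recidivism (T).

557

Option 1 (U := 0, Q := 95):
  U = 0
  T = 72 + 5·0 = 72
Option 2 (U := 97, Q := 198):
  U = 97
  T = 72 + 5·97 = 557
Option 3 (U − 26, F := 131):
  U = 56 − 26 = 30
  T = 72 + 5·30 = 222
Comparing — Option 1: T=72, Option 2: T=557, Option 3: T=222. Highest is 557 (Option 2).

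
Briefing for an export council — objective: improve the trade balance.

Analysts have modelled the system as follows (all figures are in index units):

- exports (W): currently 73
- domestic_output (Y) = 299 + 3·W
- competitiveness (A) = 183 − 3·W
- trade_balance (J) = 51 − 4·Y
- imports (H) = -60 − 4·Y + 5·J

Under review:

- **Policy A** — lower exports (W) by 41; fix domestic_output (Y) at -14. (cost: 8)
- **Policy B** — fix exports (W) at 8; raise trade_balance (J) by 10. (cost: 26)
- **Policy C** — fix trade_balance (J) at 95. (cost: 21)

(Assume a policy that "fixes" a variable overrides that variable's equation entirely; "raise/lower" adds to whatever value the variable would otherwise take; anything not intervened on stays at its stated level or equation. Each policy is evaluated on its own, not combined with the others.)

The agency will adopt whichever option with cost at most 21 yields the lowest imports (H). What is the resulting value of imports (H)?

-1657

Policy A (W − 41, Y := -14):
  W = 73 − 41 = 32
  Y = -14
  J = 51 − 4·(-14) = 107
  H = -60 − 4·(-14) + 5·107 = 531
Policy C (J := 95):
  W = 73
  Y = 299 + 3·73 = 518
  J = 95
  H = -60 − 4·518 + 5·95 = -1657
Comparing — Policy A: H=531, Policy C: H=-1657. Lowest is -1657 (Policy C).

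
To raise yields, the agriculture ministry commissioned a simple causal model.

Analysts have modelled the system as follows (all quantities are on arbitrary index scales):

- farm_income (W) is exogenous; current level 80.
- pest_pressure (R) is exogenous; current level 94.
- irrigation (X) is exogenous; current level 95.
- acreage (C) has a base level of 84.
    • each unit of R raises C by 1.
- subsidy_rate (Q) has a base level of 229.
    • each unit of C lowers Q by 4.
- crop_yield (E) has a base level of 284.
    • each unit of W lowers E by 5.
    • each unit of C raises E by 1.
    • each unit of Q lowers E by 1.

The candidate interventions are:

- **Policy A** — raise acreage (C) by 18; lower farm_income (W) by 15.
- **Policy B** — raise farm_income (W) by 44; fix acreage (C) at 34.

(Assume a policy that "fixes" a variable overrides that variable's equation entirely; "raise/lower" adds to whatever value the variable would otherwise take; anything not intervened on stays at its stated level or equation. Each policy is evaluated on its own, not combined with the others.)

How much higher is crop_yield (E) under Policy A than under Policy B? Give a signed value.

1105

Policy A (C + 18, W − 15):
  W = 80 − 15 = 65
  R = 94
  C = 84 + 94 (+18 from intervention) = 196
  Q = 229 − 4·196 = -555
  E = 284 − 5·65 + 196 − (-555) = 710
Policy B (W + 44, C := 34):
  W = 80 + 44 = 124
  R = 94
  C = 34
  Q = 229 − 4·34 = 93
  E = 284 − 5·124 + 34 − 93 = -395
E: 710 − (-395) = 1105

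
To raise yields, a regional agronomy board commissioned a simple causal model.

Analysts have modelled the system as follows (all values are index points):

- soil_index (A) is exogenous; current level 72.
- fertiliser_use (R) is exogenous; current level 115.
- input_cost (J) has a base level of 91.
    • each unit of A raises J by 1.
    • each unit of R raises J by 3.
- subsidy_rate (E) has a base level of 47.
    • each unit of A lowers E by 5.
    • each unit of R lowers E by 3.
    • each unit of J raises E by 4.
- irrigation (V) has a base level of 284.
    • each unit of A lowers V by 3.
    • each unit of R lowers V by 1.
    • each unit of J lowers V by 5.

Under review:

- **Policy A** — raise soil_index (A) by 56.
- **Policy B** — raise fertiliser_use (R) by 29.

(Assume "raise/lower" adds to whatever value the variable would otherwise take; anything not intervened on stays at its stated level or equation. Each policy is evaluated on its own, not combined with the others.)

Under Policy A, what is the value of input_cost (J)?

564

Policy A (A + 56):
  A = 72 + 56 = 128
  R = 115
  J = 91 + 128 + 3·115 = 564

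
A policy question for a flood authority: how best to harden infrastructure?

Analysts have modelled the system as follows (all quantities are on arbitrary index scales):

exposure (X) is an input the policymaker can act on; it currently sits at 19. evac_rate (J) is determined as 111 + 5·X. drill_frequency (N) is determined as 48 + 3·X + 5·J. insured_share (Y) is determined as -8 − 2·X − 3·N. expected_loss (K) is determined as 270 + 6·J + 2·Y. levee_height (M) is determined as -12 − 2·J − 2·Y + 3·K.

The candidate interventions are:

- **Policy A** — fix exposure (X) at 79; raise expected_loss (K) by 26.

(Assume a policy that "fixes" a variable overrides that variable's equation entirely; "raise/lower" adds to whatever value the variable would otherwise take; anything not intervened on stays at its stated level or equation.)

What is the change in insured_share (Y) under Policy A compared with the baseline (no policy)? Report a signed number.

Baseline:
  X = 19
  J = 111 + 5·19 = 206
  N = 48 + 3·19 + 5·206 = 1135
  Y = -8 − 2·19 − 3·1135 = -3451
Policy A (X := 79, K + 26):
  X = 79
  J = 111 + 5·79 = 506
  N = 48 + 3·79 + 5·506 = 2815
  Y = -8 − 2·79 − 3·2815 = -8611
Change in Y: -8611 − (-3451) = -5160

-5160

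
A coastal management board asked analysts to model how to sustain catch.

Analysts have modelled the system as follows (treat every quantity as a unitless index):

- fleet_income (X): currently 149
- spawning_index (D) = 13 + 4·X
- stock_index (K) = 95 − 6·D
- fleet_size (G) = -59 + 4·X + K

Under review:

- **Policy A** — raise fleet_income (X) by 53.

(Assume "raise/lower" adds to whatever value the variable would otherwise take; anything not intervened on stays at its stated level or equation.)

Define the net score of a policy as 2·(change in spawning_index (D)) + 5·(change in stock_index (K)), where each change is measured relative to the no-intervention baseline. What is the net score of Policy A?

Baseline:
  X = 149
  D = 13 + 4·149 = 609
  K = 95 − 6·609 = -3559
Policy A (X + 53):
  X = 149 + 53 = 202
  D = 13 + 4·202 = 821
  K = 95 − 6·821 = -4831
ΔD = 821 − 609 = 212; ΔK = -4831 − (-3559) = -1272
Score = 2·212 + 5·(-1272) = -5936

-5936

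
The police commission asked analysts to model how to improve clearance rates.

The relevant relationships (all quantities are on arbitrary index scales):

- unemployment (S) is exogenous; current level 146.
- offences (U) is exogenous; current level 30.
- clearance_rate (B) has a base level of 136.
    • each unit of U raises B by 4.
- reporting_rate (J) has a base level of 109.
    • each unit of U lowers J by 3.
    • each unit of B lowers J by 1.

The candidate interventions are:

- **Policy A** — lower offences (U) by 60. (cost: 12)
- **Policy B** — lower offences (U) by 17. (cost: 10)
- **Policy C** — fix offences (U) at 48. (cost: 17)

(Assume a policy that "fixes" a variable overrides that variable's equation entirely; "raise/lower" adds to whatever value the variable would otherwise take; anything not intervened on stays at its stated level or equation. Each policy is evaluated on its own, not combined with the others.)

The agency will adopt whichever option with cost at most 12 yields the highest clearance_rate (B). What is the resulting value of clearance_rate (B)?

188

Policy A (U − 60):
  U = 30 − 60 = -30
  B = 136 + 4·(-30) = 16
Policy B (U − 17):
  U = 30 − 17 = 13
  B = 136 + 4·13 = 188
Comparing — Policy A: B=16, Policy B: B=188. Highest is 188 (Policy B).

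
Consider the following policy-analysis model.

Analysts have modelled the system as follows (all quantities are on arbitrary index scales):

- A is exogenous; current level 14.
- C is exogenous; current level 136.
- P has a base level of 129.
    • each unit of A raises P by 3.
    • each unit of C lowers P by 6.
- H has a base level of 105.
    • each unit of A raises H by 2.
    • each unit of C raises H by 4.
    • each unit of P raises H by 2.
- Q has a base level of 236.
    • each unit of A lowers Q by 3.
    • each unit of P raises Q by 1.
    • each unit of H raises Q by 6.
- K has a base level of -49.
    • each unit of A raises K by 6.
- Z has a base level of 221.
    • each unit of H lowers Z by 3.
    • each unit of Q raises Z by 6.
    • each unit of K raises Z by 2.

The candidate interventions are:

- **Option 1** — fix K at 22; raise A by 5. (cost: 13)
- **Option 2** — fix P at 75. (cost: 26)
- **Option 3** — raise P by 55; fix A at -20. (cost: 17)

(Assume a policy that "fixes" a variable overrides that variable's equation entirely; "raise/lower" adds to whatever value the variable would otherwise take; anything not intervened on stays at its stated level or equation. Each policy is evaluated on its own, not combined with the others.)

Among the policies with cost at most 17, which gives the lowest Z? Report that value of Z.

-28068

Option 1 (K := 22, A + 5):
  A = 14 + 5 = 19
  C = 136
  P = 129 + 3·19 − 6·136 = -630
  H = 105 + 2·19 + 4·136 + 2·(-630) = -573
  Q = 236 − 3·19 + (-630) + 6·(-573) = -3889
  K = 22
  Z = 221 − 3·(-573) + 6·(-3889) + 2·22 = -21350
Option 3 (P + 55, A := -20):
  A = -20
  C = 136
  P = 129 + 3·(-20) − 6·136 (+55 from intervention) = -692
  H = 105 + 2·(-20) + 4·136 + 2·(-692) = -775
  Q = 236 − 3·(-20) + (-692) + 6·(-775) = -5046
  K = -49 + 6·(-20) = -169
  Z = 221 − 3·(-775) + 6·(-5046) + 2·(-169) = -28068
Comparing — Option 1: Z=-21350, Option 3: Z=-28068. Lowest is -28068 (Option 3).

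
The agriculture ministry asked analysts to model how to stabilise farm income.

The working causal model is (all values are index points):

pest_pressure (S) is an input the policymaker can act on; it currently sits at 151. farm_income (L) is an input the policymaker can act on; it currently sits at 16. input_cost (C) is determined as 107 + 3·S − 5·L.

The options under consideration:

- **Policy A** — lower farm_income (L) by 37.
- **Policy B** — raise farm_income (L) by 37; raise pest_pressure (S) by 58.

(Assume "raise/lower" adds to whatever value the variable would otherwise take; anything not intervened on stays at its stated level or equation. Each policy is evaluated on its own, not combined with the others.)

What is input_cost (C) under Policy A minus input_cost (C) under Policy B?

196

Policy A (L − 37):
  S = 151
  L = 16 − 37 = -21
  C = 107 + 3·151 − 5·(-21) = 665
Policy B (L + 37, S + 58):
  S = 151 + 58 = 209
  L = 16 + 37 = 53
  C = 107 + 3·209 − 5·53 = 469
C: 665 − 469 = 196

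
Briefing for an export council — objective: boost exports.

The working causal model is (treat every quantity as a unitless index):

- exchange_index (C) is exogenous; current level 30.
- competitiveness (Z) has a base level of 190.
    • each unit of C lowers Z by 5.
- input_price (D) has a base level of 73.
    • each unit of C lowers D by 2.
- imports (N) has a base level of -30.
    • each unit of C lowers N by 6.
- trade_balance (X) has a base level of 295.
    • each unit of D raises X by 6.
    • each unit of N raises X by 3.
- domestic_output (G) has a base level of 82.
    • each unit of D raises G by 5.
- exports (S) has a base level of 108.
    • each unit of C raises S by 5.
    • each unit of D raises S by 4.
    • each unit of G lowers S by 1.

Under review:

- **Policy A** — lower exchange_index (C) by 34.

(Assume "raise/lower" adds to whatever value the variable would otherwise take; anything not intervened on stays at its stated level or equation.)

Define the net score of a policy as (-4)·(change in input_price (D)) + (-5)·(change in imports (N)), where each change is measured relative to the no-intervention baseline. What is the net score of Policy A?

-1292

Baseline:
  C = 30
  D = 73 − 2·30 = 13
  N = -30 − 6·30 = -210
Policy A (C − 34):
  C = 30 − 34 = -4
  D = 73 − 2·(-4) = 81
  N = -30 − 6·(-4) = -6
ΔD = 81 − 13 = 68; ΔN = -6 − (-210) = 204
Score = (-4)·68 + (-5)·204 = -1292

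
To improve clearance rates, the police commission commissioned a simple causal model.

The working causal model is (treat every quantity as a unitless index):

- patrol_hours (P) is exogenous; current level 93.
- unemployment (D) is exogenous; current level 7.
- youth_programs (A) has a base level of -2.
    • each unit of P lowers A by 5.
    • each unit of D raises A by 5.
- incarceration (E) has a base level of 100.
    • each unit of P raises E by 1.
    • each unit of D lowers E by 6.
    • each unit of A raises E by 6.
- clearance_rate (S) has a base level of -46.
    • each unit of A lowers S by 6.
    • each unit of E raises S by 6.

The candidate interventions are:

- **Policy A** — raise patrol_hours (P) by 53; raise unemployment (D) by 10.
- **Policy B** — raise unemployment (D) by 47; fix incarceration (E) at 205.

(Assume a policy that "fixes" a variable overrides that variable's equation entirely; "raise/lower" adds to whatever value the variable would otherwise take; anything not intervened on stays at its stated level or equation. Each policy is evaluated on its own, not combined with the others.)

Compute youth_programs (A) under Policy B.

Policy B (D + 47, E := 205):
  P = 93
  D = 7 + 47 = 54
  A = -2 − 5·93 + 5·54 = -197

-197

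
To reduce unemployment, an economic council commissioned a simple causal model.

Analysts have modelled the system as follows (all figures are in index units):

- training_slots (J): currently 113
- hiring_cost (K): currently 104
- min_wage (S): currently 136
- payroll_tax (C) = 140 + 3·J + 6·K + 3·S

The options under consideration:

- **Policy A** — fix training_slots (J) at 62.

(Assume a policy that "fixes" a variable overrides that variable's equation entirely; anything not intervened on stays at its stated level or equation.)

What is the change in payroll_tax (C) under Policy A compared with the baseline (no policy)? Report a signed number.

-153

Baseline:
  J = 113
  K = 104
  S = 136
  C = 140 + 3·113 + 6·104 + 3·136 = 1511
Policy A (J := 62):
  J = 62
  K = 104
  S = 136
  C = 140 + 3·62 + 6·104 + 3·136 = 1358
Change in C: 1358 − 1511 = -153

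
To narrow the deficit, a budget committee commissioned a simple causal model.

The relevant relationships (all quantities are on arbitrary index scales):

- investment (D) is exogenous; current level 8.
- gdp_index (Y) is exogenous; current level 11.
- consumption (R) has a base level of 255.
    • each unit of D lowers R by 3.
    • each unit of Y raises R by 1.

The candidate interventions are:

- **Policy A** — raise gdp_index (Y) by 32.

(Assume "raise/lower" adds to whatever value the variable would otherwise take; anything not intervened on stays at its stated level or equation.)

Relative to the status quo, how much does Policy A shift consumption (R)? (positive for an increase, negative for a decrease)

32

Baseline:
  D = 8
  Y = 11
  R = 255 − 3·8 + 11 = 242
Policy A (Y + 32):
  D = 8
  Y = 11 + 32 = 43
  R = 255 − 3·8 + 43 = 274
Change in R: 274 − 242 = 32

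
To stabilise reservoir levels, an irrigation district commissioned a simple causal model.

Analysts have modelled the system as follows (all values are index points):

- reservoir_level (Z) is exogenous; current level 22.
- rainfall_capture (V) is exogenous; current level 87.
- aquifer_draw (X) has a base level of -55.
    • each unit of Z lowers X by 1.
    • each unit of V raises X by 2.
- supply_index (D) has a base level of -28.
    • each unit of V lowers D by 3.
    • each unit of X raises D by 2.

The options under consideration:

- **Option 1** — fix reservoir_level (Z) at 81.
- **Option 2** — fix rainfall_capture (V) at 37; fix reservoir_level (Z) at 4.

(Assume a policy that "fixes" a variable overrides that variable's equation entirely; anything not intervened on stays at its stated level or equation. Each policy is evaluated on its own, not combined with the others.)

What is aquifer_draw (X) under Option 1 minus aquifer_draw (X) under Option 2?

23

Option 1 (Z := 81):
  Z = 81
  V = 87
  X = -55 − 81 + 2·87 = 38
Option 2 (V := 37, Z := 4):
  Z = 4
  V = 37
  X = -55 − 4 + 2·37 = 15
X: 38 − 15 = 23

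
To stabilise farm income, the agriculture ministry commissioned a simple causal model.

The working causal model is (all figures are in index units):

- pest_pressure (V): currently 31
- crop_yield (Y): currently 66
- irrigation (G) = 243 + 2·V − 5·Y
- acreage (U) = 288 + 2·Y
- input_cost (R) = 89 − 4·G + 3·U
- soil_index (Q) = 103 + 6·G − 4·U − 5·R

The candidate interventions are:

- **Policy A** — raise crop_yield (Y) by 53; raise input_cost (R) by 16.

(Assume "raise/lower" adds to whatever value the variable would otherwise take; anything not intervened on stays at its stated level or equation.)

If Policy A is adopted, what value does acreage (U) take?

Policy A (Y + 53, R + 16):
  Y = 66 + 53 = 119
  U = 288 + 2·119 = 526

526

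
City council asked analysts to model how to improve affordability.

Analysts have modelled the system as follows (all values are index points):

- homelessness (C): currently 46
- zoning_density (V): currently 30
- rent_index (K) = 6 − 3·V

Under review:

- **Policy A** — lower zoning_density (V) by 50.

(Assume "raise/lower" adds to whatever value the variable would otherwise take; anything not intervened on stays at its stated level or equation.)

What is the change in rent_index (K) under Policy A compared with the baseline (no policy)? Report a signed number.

Baseline:
  V = 30
  K = 6 − 3·30 = -84
Policy A (V − 50):
  V = 30 − 50 = -20
  K = 6 − 3·(-20) = 66
Change in K: 66 − (-84) = 150

150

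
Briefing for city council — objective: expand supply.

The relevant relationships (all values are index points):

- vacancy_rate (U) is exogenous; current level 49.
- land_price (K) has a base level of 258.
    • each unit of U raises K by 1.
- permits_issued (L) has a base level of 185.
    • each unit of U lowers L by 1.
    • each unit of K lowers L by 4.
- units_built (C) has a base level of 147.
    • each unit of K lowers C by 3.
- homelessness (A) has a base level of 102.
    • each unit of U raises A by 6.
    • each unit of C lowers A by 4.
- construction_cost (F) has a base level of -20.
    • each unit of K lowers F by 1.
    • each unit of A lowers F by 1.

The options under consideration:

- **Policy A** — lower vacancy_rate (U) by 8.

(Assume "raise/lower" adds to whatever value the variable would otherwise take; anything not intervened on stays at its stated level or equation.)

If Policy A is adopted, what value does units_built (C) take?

Policy A (U − 8):
  U = 49 − 8 = 41
  K = 258 + 41 = 299
  C = 147 − 3·299 = -750

-750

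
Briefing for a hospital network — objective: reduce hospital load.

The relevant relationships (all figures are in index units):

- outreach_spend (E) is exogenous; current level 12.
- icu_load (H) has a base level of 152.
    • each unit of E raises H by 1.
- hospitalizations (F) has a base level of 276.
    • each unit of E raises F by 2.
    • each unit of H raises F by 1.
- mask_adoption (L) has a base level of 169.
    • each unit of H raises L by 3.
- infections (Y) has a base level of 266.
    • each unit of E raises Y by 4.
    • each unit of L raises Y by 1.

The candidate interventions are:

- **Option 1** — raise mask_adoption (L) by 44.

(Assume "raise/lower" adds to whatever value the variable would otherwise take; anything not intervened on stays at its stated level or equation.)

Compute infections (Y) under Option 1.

Option 1 (L + 44):
  E = 12
  H = 152 + 12 = 164
  L = 169 + 3·164 (+44 from intervention) = 705
  Y = 266 + 4·12 + 705 = 1019

1019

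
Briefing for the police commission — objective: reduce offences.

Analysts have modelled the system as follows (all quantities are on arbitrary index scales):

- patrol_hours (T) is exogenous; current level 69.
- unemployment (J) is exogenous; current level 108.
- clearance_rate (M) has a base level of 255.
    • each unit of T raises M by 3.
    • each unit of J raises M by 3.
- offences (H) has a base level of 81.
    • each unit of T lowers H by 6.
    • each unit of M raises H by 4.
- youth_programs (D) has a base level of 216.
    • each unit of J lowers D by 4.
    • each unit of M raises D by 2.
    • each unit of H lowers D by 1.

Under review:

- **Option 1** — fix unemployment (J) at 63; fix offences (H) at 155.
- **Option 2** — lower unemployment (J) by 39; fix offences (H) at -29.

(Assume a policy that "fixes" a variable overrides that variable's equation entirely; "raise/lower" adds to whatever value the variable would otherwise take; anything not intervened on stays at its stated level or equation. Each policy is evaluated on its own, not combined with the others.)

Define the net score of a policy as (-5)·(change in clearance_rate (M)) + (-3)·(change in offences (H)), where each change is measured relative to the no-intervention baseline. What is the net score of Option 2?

9105

Baseline:
  T = 69
  J = 108
  M = 255 + 3·69 + 3·108 = 786
  H = 81 − 6·69 + 4·786 = 2811
Option 2 (J − 39, H := -29):
  T = 69
  J = 108 − 39 = 69
  M = 255 + 3·69 + 3·69 = 669
  H = -29
ΔM = 669 − 786 = -117; ΔH = -29 − 2811 = -2840
Score = (-5)·(-117) + (-3)·(-2840) = 9105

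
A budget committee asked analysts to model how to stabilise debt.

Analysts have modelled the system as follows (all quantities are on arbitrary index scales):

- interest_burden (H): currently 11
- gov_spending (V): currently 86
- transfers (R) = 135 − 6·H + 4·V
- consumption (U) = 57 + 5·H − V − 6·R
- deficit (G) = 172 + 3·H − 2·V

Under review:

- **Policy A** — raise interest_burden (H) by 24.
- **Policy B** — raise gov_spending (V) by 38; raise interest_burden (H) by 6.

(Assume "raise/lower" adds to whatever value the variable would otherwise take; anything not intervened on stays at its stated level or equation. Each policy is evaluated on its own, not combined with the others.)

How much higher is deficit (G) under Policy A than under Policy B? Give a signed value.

Policy A (H + 24):
  H = 11 + 24 = 35
  V = 86
  G = 172 + 3·35 − 2·86 = 105
Policy B (V + 38, H + 6):
  H = 11 + 6 = 17
  V = 86 + 38 = 124
  G = 172 + 3·17 − 2·124 = -25
G: 105 − (-25) = 130

130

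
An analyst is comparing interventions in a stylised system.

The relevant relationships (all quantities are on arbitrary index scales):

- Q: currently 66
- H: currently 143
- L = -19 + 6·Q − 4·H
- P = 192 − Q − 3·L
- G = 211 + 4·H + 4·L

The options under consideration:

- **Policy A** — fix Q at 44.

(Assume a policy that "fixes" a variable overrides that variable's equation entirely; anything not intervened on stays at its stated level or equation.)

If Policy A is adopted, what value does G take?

Policy A (Q := 44):
  Q = 44
  H = 143
  L = -19 + 6·44 − 4·143 = -327
  G = 211 + 4·143 + 4·(-327) = -525

-525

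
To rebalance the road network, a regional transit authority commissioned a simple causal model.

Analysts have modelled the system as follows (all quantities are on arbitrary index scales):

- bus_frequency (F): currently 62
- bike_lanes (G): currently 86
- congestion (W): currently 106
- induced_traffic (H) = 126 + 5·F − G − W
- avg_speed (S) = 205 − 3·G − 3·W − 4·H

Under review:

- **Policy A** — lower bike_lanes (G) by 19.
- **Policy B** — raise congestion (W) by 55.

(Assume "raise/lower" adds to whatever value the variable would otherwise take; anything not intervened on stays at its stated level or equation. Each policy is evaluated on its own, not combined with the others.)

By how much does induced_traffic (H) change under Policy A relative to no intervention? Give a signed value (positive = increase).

Baseline:
  F = 62
  G = 86
  W = 106
  H = 126 + 5·62 − 86 − 106 = 244
Policy A (G − 19):
  F = 62
  G = 86 − 19 = 67
  W = 106
  H = 126 + 5·62 − 67 − 106 = 263
Change in H: 263 − 244 = 19

19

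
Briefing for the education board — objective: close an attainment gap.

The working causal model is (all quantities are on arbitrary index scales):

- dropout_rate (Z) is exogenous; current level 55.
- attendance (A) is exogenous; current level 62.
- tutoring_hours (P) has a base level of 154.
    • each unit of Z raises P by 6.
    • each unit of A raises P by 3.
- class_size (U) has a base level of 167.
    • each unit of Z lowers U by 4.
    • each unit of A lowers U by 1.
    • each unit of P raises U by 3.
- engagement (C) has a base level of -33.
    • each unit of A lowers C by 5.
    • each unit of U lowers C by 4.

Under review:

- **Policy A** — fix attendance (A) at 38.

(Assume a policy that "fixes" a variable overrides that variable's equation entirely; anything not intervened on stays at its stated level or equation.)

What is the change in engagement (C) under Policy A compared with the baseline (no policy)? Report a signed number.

Baseline:
  Z = 55
  A = 62
  P = 154 + 6·55 + 3·62 = 670
  U = 167 − 4·55 − 62 + 3·670 = 1895
  C = -33 − 5·62 − 4·1895 = -7923
Policy A (A := 38):
  Z = 55
  A = 38
  P = 154 + 6·55 + 3·38 = 598
  U = 167 − 4·55 − 38 + 3·598 = 1703
  C = -33 − 5·38 − 4·1703 = -7035
Change in C: -7035 − (-7923) = 888

888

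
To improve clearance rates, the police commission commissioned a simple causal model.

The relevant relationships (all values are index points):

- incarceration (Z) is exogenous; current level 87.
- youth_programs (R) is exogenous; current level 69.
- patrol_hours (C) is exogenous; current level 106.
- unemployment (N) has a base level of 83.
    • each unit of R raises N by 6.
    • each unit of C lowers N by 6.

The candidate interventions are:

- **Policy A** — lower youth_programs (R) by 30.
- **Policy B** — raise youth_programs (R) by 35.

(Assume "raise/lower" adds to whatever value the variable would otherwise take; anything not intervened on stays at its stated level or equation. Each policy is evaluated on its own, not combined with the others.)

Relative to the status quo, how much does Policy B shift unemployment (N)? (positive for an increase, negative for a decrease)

Baseline:
  R = 69
  C = 106
  N = 83 + 6·69 − 6·106 = -139
Policy B (R + 35):
  R = 69 + 35 = 104
  C = 106
  N = 83 + 6·104 − 6·106 = 71
Change in N: 71 − (-139) = 210

210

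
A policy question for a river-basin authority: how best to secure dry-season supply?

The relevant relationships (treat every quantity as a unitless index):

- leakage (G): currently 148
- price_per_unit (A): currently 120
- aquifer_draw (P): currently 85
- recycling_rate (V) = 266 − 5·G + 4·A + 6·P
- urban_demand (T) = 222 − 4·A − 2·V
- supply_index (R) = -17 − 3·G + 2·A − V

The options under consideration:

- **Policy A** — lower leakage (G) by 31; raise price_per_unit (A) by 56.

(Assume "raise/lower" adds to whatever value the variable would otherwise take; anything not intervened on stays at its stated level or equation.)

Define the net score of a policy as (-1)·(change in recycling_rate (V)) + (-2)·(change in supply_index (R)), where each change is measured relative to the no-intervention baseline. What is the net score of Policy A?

Baseline:
  G = 148
  A = 120
  P = 85
  V = 266 − 5·148 + 4·120 + 6·85 = 516
  R = -17 − 3·148 + 2·120 − 516 = -737
Policy A (G − 31, A + 56):
  G = 148 − 31 = 117
  A = 120 + 56 = 176
  P = 85
  V = 266 − 5·117 + 4·176 + 6·85 = 895
  R = -17 − 3·117 + 2·176 − 895 = -911
ΔV = 895 − 516 = 379; ΔR = -911 − (-737) = -174
Score = (-1)·379 + (-2)·(-174) = -31

-31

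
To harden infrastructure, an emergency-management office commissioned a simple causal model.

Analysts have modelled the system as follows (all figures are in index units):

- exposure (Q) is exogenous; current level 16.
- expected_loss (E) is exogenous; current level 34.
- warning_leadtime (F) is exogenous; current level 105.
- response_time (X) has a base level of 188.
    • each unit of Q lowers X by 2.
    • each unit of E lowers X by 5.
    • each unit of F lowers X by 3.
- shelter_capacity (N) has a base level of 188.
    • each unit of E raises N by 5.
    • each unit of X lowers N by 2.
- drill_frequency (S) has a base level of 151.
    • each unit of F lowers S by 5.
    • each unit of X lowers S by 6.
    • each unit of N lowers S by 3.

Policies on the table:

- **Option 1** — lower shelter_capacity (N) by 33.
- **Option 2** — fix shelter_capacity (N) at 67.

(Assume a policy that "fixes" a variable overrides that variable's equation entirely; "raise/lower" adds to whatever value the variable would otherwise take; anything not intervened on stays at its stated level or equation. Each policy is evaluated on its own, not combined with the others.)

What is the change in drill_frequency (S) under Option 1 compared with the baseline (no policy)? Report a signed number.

Baseline:
  Q = 16
  E = 34
  F = 105
  X = 188 − 2·16 − 5·34 − 3·105 = -329
  N = 188 + 5·34 − 2·(-329) = 1016
  S = 151 − 5·105 − 6·(-329) − 3·1016 = -1448
Option 1 (N − 33):
  Q = 16
  E = 34
  F = 105
  X = 188 − 2·16 − 5·34 − 3·105 = -329
  N = 188 + 5·34 − 2·(-329) (−33 from intervention) = 983
  S = 151 − 5·105 − 6·(-329) − 3·983 = -1349
Change in S: -1349 − (-1448) = 99

99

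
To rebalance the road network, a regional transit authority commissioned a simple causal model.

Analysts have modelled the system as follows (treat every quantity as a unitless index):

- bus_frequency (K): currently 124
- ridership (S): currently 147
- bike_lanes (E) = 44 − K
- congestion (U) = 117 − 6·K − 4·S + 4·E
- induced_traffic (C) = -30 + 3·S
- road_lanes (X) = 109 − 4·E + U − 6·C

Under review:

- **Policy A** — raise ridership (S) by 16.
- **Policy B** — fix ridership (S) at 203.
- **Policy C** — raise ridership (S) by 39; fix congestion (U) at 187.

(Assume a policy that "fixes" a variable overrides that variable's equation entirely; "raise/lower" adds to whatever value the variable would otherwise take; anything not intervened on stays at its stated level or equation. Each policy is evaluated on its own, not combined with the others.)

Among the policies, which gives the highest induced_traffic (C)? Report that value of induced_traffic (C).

Policy A (S + 16):
  S = 147 + 16 = 163
  C = -30 + 3·163 = 459
Policy B (S := 203):
  S = 203
  C = -30 + 3·203 = 579
Policy C (S + 39, U := 187):
  S = 147 + 39 = 186
  C = -30 + 3·186 = 528
Comparing — Policy A: C=459, Policy B: C=579, Policy C: C=528. Highest is 579 (Policy B).

579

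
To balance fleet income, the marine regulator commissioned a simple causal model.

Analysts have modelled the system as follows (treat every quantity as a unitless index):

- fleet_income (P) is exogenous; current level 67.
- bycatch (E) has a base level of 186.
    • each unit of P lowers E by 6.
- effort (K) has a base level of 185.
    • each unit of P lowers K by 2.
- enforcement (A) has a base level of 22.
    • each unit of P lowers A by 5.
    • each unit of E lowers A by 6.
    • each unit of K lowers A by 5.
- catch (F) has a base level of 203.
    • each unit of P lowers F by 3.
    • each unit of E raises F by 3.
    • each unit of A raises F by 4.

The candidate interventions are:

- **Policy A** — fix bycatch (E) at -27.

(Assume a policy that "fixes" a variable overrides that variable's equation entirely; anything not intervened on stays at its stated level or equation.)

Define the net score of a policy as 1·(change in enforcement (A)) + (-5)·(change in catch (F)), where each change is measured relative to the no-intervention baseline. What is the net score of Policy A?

18711

Baseline:
  P = 67
  E = 186 − 6·67 = -216
  K = 185 − 2·67 = 51
  A = 22 − 5·67 − 6·(-216) − 5·51 = 728
  F = 203 − 3·67 + 3·(-216) + 4·728 = 2266
Policy A (E := -27):
  P = 67
  E = -27
  K = 185 − 2·67 = 51
  A = 22 − 5·67 − 6·(-27) − 5·51 = -406
  F = 203 − 3·67 + 3·(-27) + 4·(-406) = -1703
ΔA = -406 − 728 = -1134; ΔF = -1703 − 2266 = -3969
Score = 1·(-1134) + (-5)·(-3969) = 18711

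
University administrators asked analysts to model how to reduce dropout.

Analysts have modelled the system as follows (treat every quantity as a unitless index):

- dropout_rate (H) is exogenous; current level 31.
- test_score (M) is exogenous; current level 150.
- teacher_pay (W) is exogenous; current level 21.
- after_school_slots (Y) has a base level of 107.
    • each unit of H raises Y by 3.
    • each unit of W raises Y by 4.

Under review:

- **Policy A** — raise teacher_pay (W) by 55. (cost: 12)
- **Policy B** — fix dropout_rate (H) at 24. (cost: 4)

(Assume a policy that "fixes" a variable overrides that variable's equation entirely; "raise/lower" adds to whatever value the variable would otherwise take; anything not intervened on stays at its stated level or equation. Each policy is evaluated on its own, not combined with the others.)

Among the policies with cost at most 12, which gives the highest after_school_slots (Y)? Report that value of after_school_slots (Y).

Policy A (W + 55):
  H = 31
  W = 21 + 55 = 76
  Y = 107 + 3·31 + 4·76 = 504
Policy B (H := 24):
  H = 24
  W = 21
  Y = 107 + 3·24 + 4·21 = 263
Comparing — Policy A: Y=504, Policy B: Y=263. Highest is 504 (Policy A).

504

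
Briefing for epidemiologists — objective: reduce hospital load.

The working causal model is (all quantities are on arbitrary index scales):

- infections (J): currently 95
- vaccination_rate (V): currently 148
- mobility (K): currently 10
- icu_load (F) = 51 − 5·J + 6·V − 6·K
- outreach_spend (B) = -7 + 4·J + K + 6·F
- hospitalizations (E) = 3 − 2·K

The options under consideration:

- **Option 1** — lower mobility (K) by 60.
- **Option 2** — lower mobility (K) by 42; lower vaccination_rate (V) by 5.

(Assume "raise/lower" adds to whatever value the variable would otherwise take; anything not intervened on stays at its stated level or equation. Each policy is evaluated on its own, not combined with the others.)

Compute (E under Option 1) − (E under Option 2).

Option 1 (K − 60):
  K = 10 − 60 = -50
  E = 3 − 2·(-50) = 103
Option 2 (K − 42, V − 5):
  K = 10 − 42 = -32
  E = 3 − 2·(-32) = 67
E: 103 − 67 = 36

36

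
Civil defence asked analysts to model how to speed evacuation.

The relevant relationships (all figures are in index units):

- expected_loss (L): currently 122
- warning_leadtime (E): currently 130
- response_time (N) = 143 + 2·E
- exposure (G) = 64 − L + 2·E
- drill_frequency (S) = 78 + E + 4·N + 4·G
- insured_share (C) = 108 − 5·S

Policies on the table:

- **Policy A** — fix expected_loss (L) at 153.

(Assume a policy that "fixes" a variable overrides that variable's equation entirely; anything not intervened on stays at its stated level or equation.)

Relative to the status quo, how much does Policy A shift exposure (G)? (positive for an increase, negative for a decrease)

-31

Baseline:
  L = 122
  E = 130
  G = 64 − 122 + 2·130 = 202
Policy A (L := 153):
  L = 153
  E = 130
  G = 64 − 153 + 2·130 = 171
Change in G: 171 − 202 = -31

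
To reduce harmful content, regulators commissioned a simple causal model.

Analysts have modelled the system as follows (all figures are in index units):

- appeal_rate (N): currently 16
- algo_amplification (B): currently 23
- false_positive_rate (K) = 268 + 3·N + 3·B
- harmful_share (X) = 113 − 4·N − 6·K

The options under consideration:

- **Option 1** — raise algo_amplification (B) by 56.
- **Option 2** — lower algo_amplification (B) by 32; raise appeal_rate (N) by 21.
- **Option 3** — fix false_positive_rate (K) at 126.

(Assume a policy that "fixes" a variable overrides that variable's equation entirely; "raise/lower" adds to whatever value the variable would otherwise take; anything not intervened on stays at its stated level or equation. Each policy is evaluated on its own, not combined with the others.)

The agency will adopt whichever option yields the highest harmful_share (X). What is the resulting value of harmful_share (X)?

-707

Option 1 (B + 56):
  N = 16
  B = 23 + 56 = 79
  K = 268 + 3·16 + 3·79 = 553
  X = 113 − 4·16 − 6·553 = -3269
Option 2 (B − 32, N + 21):
  N = 16 + 21 = 37
  B = 23 − 32 = -9
  K = 268 + 3·37 + 3·(-9) = 352
  X = 113 − 4·37 − 6·352 = -2147
Option 3 (K := 126):
  N = 16
  B = 23
  K = 126
  X = 113 − 4·16 − 6·126 = -707
Comparing — Option 1: X=-3269, Option 2: X=-2147, Option 3: X=-707. Highest is -707 (Option 3).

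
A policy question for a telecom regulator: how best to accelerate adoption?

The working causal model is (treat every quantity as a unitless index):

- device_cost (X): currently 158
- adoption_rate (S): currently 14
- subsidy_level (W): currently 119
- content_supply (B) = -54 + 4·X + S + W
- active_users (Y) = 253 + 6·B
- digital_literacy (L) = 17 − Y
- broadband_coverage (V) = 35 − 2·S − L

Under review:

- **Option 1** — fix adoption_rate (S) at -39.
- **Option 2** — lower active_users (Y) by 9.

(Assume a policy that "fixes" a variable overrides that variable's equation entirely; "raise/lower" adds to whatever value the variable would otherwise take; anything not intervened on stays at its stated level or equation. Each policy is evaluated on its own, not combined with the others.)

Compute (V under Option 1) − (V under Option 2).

-203

Option 1 (S := -39):
  X = 158
  S = -39
  W = 119
  B = -54 + 4·158 + (-39) + 119 = 658
  Y = 253 + 6·658 = 4201
  L = 17 − 4201 = -4184
  V = 35 − 2·(-39) − (-4184) = 4297
Option 2 (Y − 9):
  X = 158
  S = 14
  W = 119
  B = -54 + 4·158 + 14 + 119 = 711
  Y = 253 + 6·711 (−9 from intervention) = 4510
  L = 17 − 4510 = -4493
  V = 35 − 2·14 − (-4493) = 4500
V: 4297 − 4500 = -203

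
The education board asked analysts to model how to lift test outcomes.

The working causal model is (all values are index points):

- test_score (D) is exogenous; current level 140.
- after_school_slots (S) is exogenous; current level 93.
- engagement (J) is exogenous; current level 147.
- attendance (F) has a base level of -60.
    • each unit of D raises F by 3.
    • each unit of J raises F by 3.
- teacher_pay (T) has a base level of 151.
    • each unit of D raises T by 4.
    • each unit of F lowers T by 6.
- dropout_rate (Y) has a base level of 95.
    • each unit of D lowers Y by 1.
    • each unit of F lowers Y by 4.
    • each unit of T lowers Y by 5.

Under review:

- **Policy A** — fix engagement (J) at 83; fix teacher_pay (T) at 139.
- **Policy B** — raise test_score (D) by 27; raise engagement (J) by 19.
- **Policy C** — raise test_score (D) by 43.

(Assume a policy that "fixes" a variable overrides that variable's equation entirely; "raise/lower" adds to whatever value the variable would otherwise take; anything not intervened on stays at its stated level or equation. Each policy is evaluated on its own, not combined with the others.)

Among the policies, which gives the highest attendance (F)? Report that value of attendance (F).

939

Policy A (J := 83, T := 139):
  D = 140
  J = 83
  F = -60 + 3·140 + 3·83 = 609
Policy B (D + 27, J + 19):
  D = 140 + 27 = 167
  J = 147 + 19 = 166
  F = -60 + 3·167 + 3·166 = 939
Policy C (D + 43):
  D = 140 + 43 = 183
  J = 147
  F = -60 + 3·183 + 3·147 = 930
Comparing — Policy A: F=609, Policy B: F=939, Policy C: F=930. Highest is 939 (Policy B).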